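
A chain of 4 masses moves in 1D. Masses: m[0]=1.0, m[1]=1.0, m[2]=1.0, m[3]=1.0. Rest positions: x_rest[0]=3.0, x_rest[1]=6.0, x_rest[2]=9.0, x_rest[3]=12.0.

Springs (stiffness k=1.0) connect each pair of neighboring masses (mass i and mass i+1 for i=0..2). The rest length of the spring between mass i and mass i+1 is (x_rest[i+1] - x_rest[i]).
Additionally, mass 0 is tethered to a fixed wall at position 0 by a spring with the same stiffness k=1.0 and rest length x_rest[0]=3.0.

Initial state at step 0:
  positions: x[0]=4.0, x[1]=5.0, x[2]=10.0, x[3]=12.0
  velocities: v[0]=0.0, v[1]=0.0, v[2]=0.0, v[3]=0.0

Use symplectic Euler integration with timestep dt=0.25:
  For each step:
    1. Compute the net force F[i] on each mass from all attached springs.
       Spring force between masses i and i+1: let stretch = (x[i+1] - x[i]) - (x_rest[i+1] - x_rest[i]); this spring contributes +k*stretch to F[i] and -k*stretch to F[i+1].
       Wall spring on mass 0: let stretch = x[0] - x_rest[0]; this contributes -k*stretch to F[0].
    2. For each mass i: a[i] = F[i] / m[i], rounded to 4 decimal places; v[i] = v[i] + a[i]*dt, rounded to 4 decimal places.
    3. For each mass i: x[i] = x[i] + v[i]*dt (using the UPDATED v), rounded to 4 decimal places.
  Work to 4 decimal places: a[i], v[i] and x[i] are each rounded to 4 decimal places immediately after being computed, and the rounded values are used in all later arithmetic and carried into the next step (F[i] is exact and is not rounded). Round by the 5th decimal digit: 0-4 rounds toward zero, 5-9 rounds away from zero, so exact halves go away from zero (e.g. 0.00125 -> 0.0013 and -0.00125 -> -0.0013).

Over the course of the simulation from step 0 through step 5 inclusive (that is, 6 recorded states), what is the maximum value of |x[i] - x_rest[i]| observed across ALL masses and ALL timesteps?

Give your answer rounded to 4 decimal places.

Step 0: x=[4.0000 5.0000 10.0000 12.0000] v=[0.0000 0.0000 0.0000 0.0000]
Step 1: x=[3.8125 5.2500 9.8125 12.0625] v=[-0.7500 1.0000 -0.7500 0.2500]
Step 2: x=[3.4766 5.6953 9.4805 12.1719] v=[-1.3438 1.7813 -1.3281 0.4375]
Step 3: x=[3.0620 6.2385 9.0801 12.3006] v=[-1.6583 2.1729 -1.6016 0.5147]
Step 4: x=[2.6546 6.7608 8.7034 12.4155] v=[-1.6297 2.0892 -1.5069 0.4596]
Step 5: x=[2.3379 7.1479 8.4373 12.4859] v=[-1.2668 1.5483 -1.0645 0.2816]
Max displacement = 1.1479

Answer: 1.1479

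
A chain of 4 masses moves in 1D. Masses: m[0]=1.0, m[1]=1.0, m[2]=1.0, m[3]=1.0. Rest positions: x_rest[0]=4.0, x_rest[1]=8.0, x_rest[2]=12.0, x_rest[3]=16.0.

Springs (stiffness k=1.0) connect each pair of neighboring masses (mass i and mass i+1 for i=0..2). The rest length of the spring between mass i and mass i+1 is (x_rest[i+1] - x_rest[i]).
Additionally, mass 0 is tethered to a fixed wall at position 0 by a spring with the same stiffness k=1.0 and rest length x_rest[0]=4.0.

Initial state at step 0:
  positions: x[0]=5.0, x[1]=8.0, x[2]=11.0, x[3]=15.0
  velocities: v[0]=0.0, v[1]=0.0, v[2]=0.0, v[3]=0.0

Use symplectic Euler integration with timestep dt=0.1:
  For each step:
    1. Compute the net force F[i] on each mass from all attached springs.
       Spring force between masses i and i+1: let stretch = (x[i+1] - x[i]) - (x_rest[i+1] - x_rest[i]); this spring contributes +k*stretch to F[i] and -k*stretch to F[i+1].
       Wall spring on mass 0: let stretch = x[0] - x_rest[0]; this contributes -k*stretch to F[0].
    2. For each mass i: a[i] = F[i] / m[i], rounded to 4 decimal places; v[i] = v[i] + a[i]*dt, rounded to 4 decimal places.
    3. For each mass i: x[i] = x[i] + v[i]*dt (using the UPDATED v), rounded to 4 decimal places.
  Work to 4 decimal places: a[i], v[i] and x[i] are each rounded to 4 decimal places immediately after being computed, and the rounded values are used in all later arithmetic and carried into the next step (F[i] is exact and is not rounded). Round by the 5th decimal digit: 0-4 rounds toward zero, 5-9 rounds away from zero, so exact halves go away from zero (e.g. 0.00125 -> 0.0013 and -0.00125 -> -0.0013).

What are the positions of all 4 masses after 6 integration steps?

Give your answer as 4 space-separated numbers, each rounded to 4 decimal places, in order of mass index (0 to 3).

Step 0: x=[5.0000 8.0000 11.0000 15.0000] v=[0.0000 0.0000 0.0000 0.0000]
Step 1: x=[4.9800 8.0000 11.0100 15.0000] v=[-0.2000 0.0000 0.1000 0.0000]
Step 2: x=[4.9404 7.9999 11.0298 15.0001] v=[-0.3960 -0.0010 0.1980 0.0010]
Step 3: x=[4.8820 7.9995 11.0590 15.0005] v=[-0.5841 -0.0040 0.2920 0.0040]
Step 4: x=[4.8059 7.9985 11.0970 15.0015] v=[-0.7606 -0.0098 0.3802 0.0099]
Step 5: x=[4.7137 7.9966 11.1431 15.0035] v=[-0.9219 -0.0192 0.4608 0.0195]
Step 6: x=[4.6072 7.9933 11.1963 15.0069] v=[-1.0650 -0.0328 0.5322 0.0335]

Answer: 4.6072 7.9933 11.1963 15.0069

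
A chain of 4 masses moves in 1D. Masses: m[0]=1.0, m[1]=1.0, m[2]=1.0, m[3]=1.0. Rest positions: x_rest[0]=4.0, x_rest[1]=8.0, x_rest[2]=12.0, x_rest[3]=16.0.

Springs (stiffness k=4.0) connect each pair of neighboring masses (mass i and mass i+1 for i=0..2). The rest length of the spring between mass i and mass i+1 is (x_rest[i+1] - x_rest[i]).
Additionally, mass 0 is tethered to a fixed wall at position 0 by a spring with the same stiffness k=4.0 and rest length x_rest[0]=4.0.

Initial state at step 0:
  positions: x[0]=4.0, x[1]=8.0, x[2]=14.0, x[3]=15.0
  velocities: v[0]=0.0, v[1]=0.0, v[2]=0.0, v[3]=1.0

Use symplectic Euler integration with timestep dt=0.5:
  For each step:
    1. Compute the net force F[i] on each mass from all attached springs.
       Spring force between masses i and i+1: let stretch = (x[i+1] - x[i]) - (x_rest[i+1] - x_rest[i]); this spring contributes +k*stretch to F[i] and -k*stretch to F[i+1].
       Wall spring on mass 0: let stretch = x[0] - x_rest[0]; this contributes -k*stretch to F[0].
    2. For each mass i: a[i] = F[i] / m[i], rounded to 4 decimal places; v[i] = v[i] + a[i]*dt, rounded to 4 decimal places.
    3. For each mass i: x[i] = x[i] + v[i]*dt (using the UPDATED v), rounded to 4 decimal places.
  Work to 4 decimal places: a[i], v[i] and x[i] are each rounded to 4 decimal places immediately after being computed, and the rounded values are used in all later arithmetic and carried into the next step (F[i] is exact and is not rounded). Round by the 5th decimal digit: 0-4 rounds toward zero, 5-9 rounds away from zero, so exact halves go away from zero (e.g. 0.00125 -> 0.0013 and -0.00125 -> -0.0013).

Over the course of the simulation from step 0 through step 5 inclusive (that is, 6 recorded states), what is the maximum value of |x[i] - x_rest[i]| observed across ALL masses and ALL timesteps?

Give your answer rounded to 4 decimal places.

Answer: 3.5000

Derivation:
Step 0: x=[4.0000 8.0000 14.0000 15.0000] v=[0.0000 0.0000 0.0000 1.0000]
Step 1: x=[4.0000 10.0000 9.0000 18.5000] v=[0.0000 4.0000 -10.0000 7.0000]
Step 2: x=[6.0000 5.0000 14.5000 16.5000] v=[4.0000 -10.0000 11.0000 -4.0000]
Step 3: x=[1.0000 10.5000 12.5000 16.5000] v=[-10.0000 11.0000 -4.0000 0.0000]
Step 4: x=[4.5000 8.5000 12.5000 16.5000] v=[7.0000 -4.0000 0.0000 0.0000]
Step 5: x=[7.5000 6.5000 12.5000 16.5000] v=[6.0000 -4.0000 0.0000 0.0000]
Max displacement = 3.5000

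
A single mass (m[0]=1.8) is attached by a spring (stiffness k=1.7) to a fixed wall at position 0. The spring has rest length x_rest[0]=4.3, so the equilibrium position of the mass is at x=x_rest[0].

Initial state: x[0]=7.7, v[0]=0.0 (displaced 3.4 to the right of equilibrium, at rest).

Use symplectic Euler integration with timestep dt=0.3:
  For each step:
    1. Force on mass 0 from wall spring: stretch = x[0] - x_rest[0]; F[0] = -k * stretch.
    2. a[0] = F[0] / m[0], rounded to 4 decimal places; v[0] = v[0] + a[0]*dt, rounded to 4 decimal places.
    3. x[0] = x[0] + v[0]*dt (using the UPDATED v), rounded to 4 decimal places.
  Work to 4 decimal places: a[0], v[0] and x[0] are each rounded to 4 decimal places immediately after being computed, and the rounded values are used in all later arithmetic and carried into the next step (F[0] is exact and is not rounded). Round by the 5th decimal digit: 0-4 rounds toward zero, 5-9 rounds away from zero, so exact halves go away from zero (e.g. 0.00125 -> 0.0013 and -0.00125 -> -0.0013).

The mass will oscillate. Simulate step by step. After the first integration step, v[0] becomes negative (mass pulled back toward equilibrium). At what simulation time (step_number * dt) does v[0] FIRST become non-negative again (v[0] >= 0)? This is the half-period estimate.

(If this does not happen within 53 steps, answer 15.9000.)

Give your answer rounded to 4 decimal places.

Step 0: x=[7.7000] v=[0.0000]
Step 1: x=[7.4110] v=[-0.9633]
Step 2: x=[6.8576] v=[-1.8448]
Step 3: x=[6.0868] v=[-2.5695]
Step 4: x=[5.1641] v=[-3.0758]
Step 5: x=[4.1679] v=[-3.3206]
Step 6: x=[3.1829] v=[-3.2832]
Step 7: x=[2.2929] v=[-2.9667]
Step 8: x=[1.5735] v=[-2.3980]
Step 9: x=[1.0859] v=[-1.6255]
Step 10: x=[0.8714] v=[-0.7149]
Step 11: x=[0.9484] v=[0.2565]
First v>=0 after going negative at step 11, time=3.3000

Answer: 3.3000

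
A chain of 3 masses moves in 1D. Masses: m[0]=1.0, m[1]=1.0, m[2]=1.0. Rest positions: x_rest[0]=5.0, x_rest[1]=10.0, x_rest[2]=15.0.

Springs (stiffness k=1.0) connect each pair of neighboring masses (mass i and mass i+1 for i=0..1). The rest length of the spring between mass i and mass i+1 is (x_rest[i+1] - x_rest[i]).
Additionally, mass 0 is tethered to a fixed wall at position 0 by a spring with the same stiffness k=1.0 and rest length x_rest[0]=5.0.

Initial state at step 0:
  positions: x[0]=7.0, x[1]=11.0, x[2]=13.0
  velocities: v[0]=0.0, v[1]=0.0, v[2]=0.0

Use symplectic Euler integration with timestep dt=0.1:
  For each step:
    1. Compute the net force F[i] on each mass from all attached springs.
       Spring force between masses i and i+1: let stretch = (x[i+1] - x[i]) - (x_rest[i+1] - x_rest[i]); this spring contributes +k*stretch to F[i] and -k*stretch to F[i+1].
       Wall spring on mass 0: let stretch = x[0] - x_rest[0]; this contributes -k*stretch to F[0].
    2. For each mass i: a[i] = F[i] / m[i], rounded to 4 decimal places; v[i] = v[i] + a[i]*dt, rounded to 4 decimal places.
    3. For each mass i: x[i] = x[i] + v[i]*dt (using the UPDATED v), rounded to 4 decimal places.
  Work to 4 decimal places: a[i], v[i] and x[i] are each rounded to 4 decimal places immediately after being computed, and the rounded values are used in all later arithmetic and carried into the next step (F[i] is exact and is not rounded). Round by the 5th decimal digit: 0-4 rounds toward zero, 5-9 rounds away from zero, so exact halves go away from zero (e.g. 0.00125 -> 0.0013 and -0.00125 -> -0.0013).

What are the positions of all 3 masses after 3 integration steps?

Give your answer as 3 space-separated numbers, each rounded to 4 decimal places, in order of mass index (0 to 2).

Answer: 6.8220 10.8820 13.1775

Derivation:
Step 0: x=[7.0000 11.0000 13.0000] v=[0.0000 0.0000 0.0000]
Step 1: x=[6.9700 10.9800 13.0300] v=[-0.3000 -0.2000 0.3000]
Step 2: x=[6.9104 10.9404 13.0895] v=[-0.5960 -0.3960 0.5950]
Step 3: x=[6.8220 10.8820 13.1775] v=[-0.8840 -0.5841 0.8801]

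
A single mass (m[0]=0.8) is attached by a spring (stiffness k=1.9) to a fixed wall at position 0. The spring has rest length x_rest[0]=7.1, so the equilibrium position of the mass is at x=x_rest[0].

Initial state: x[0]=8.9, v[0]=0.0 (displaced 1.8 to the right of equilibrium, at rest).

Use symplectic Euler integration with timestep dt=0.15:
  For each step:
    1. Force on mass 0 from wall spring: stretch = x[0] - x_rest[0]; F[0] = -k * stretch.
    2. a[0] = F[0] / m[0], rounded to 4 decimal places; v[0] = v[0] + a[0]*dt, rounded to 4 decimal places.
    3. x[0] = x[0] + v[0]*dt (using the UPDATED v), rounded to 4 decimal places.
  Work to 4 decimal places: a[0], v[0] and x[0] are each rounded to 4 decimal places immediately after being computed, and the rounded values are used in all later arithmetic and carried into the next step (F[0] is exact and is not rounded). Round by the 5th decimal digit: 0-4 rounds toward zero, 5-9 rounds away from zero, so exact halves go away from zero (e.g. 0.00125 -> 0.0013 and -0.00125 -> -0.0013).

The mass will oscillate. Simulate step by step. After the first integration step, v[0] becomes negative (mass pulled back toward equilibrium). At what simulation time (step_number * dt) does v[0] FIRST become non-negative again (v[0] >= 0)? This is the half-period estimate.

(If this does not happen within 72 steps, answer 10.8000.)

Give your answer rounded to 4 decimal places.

Answer: 2.1000

Derivation:
Step 0: x=[8.9000] v=[0.0000]
Step 1: x=[8.8038] v=[-0.6413]
Step 2: x=[8.6166] v=[-1.2483]
Step 3: x=[8.3483] v=[-1.7886]
Step 4: x=[8.0133] v=[-2.2333]
Step 5: x=[7.6295] v=[-2.5587]
Step 6: x=[7.2174] v=[-2.7473]
Step 7: x=[6.7990] v=[-2.7891]
Step 8: x=[6.3967] v=[-2.6819]
Step 9: x=[6.0320] v=[-2.4314]
Step 10: x=[5.7244] v=[-2.0509]
Step 11: x=[5.4903] v=[-1.5608]
Step 12: x=[5.3422] v=[-0.9874]
Step 13: x=[5.2880] v=[-0.3612]
Step 14: x=[5.3306] v=[0.2843]
First v>=0 after going negative at step 14, time=2.1000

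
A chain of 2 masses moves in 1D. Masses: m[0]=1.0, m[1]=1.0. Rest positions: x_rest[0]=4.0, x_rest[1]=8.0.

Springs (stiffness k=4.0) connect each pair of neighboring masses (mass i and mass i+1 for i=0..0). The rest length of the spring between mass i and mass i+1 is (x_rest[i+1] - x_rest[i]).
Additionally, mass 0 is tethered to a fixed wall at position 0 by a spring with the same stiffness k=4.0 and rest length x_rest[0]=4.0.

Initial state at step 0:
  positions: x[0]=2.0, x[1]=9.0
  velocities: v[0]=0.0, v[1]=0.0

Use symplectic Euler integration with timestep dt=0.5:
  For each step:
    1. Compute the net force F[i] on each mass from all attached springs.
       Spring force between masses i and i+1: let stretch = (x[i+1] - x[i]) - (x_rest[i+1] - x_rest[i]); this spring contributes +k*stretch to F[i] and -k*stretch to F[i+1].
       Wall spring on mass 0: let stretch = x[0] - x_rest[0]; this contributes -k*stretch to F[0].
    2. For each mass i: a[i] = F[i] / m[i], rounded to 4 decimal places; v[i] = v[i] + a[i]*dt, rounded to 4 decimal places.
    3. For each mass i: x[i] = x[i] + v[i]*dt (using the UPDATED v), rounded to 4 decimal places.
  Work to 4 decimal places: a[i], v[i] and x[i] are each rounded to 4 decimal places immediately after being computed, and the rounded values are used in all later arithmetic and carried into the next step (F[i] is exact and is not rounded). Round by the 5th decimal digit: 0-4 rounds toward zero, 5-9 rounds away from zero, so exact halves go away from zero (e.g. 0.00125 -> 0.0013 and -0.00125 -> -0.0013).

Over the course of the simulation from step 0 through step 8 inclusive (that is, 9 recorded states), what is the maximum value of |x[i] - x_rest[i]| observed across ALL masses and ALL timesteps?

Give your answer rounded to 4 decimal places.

Answer: 3.0000

Derivation:
Step 0: x=[2.0000 9.0000] v=[0.0000 0.0000]
Step 1: x=[7.0000 6.0000] v=[10.0000 -6.0000]
Step 2: x=[4.0000 8.0000] v=[-6.0000 4.0000]
Step 3: x=[1.0000 10.0000] v=[-6.0000 4.0000]
Step 4: x=[6.0000 7.0000] v=[10.0000 -6.0000]
Step 5: x=[6.0000 7.0000] v=[0.0000 0.0000]
Step 6: x=[1.0000 10.0000] v=[-10.0000 6.0000]
Step 7: x=[4.0000 8.0000] v=[6.0000 -4.0000]
Step 8: x=[7.0000 6.0000] v=[6.0000 -4.0000]
Max displacement = 3.0000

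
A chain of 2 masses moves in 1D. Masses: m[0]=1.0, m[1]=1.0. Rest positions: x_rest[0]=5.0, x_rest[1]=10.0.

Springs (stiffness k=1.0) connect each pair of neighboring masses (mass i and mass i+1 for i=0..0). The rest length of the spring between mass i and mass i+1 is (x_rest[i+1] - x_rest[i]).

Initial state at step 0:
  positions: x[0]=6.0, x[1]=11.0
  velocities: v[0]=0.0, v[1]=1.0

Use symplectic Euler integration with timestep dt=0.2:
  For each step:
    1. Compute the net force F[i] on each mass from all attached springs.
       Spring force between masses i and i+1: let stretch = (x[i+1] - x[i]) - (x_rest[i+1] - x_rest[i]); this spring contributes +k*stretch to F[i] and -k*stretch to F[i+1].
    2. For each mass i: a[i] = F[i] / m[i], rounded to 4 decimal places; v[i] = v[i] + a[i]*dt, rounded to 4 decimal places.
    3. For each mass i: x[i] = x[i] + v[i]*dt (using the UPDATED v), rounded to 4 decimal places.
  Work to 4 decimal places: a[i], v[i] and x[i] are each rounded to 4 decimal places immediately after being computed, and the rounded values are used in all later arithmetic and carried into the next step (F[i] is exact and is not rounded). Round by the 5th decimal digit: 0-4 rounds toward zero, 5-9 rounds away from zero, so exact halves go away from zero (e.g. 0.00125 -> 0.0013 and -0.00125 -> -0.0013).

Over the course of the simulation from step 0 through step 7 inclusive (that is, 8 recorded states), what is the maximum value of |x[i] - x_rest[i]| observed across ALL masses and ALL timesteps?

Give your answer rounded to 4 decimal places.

Answer: 2.0268

Derivation:
Step 0: x=[6.0000 11.0000] v=[0.0000 1.0000]
Step 1: x=[6.0000 11.2000] v=[0.0000 1.0000]
Step 2: x=[6.0080 11.3920] v=[0.0400 0.9600]
Step 3: x=[6.0314 11.5686] v=[0.1168 0.8832]
Step 4: x=[6.0762 11.7238] v=[0.2242 0.7758]
Step 5: x=[6.1469 11.8531] v=[0.3537 0.6463]
Step 6: x=[6.2459 11.9541] v=[0.4949 0.5051]
Step 7: x=[6.3732 12.0268] v=[0.6365 0.3635]
Max displacement = 2.0268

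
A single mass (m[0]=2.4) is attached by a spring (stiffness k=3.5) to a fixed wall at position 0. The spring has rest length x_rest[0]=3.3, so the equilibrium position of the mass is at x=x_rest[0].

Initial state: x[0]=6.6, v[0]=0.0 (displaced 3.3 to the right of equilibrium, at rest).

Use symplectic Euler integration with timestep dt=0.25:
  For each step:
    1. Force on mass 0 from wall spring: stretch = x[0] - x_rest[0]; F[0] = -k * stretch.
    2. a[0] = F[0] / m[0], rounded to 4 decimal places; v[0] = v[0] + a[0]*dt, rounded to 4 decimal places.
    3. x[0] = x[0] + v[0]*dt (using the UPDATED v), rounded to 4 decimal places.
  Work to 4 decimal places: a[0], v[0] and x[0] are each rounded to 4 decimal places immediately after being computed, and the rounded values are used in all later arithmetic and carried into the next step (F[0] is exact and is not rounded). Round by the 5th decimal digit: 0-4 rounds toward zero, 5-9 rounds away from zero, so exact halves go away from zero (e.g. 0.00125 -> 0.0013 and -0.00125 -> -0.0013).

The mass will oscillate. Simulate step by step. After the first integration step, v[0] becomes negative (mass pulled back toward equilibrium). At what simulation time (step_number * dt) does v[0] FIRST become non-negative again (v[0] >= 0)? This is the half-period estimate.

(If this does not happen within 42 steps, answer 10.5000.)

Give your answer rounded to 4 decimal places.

Answer: 2.7500

Derivation:
Step 0: x=[6.6000] v=[0.0000]
Step 1: x=[6.2992] v=[-1.2031]
Step 2: x=[5.7251] v=[-2.2966]
Step 3: x=[4.9299] v=[-3.1808]
Step 4: x=[3.9862] v=[-3.7750]
Step 5: x=[2.9799] v=[-4.0252]
Step 6: x=[2.0028] v=[-3.9085]
Step 7: x=[1.1439] v=[-3.4356]
Step 8: x=[0.4815] v=[-2.6495]
Step 9: x=[0.0760] v=[-1.6219]
Step 10: x=[-0.0356] v=[-0.4465]
Step 11: x=[0.1568] v=[0.7696]
First v>=0 after going negative at step 11, time=2.7500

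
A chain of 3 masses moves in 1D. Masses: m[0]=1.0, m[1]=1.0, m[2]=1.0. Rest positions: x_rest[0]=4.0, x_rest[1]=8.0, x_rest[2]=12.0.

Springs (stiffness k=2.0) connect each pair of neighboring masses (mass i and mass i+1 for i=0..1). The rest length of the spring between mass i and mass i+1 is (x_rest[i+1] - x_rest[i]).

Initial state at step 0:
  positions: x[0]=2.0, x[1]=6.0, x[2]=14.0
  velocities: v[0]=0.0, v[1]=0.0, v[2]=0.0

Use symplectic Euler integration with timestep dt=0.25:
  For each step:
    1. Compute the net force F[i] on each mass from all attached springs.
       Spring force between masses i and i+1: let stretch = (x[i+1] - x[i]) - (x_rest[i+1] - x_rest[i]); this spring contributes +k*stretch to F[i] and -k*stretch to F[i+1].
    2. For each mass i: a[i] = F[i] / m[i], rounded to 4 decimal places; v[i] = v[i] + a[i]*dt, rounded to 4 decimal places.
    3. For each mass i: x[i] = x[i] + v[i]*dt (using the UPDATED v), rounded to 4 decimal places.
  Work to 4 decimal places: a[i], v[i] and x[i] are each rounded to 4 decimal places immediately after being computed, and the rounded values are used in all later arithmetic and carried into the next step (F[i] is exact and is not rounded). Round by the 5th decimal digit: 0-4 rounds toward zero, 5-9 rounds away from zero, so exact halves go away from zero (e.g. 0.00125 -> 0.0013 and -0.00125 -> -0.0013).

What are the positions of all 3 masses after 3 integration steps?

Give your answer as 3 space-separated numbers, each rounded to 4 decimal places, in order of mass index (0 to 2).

Answer: 2.2813 8.1328 11.5859

Derivation:
Step 0: x=[2.0000 6.0000 14.0000] v=[0.0000 0.0000 0.0000]
Step 1: x=[2.0000 6.5000 13.5000] v=[0.0000 2.0000 -2.0000]
Step 2: x=[2.0625 7.3125 12.6250] v=[0.2500 3.2500 -3.5000]
Step 3: x=[2.2813 8.1328 11.5859] v=[0.8750 3.2813 -4.1563]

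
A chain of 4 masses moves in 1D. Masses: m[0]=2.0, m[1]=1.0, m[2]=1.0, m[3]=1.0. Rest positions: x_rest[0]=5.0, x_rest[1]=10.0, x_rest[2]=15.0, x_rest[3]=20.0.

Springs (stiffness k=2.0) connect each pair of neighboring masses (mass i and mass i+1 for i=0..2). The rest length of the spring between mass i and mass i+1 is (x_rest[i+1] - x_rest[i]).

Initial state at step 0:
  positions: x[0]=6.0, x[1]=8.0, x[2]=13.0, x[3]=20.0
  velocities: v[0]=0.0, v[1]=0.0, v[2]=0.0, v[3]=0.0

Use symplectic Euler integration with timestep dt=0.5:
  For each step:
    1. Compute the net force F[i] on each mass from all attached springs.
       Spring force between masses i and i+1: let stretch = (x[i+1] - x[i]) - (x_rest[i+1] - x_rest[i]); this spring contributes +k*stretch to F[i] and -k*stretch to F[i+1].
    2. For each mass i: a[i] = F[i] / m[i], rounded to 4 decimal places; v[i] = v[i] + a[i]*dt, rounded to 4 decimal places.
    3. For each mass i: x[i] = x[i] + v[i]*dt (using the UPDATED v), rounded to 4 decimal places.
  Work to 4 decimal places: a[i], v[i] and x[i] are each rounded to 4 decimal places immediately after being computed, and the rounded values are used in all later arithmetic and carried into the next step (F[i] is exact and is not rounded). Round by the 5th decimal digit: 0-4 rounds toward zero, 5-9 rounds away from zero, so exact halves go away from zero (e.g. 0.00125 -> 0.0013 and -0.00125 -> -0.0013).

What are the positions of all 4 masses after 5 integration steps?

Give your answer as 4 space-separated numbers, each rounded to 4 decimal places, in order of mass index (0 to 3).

Step 0: x=[6.0000 8.0000 13.0000 20.0000] v=[0.0000 0.0000 0.0000 0.0000]
Step 1: x=[5.2500 9.5000 14.0000 19.0000] v=[-1.5000 3.0000 2.0000 -2.0000]
Step 2: x=[4.3125 11.1250 15.2500 18.0000] v=[-1.8750 3.2500 2.5000 -2.0000]
Step 3: x=[3.8281 11.4063 15.8125 18.1250] v=[-0.9688 0.5625 1.1250 0.2500]
Step 4: x=[3.9883 10.1016 15.3282 19.5938] v=[0.3203 -2.6095 -0.9687 2.9375]
Step 5: x=[4.4268 8.3535 14.3634 21.4298] v=[0.8770 -3.4962 -1.9297 3.6719]

Answer: 4.4268 8.3535 14.3634 21.4298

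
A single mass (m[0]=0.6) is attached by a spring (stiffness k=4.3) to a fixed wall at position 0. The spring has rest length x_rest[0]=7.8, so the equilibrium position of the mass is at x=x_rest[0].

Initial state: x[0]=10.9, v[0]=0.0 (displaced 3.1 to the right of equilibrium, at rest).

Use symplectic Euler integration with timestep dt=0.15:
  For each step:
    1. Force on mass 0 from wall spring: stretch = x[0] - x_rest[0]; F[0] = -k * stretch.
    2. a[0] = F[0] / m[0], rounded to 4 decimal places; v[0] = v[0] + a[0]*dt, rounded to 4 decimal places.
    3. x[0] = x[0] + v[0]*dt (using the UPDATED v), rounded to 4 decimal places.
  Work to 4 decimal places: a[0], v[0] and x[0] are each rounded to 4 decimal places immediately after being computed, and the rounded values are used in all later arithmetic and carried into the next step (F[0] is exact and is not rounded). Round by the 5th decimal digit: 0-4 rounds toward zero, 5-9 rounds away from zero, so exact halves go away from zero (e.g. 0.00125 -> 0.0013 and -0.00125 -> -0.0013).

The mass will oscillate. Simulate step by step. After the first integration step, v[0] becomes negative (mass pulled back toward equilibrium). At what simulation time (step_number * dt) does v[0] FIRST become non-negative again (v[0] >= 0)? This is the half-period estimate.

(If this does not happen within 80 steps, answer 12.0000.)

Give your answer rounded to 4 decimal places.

Answer: 1.2000

Derivation:
Step 0: x=[10.9000] v=[0.0000]
Step 1: x=[10.4001] v=[-3.3325]
Step 2: x=[9.4810] v=[-6.1276]
Step 3: x=[8.2908] v=[-7.9347]
Step 4: x=[7.0215] v=[-8.4623]
Step 5: x=[5.8777] v=[-7.6254]
Step 6: x=[5.0439] v=[-5.5589]
Step 7: x=[4.6545] v=[-2.5961]
Step 8: x=[4.7723] v=[0.7853]
First v>=0 after going negative at step 8, time=1.2000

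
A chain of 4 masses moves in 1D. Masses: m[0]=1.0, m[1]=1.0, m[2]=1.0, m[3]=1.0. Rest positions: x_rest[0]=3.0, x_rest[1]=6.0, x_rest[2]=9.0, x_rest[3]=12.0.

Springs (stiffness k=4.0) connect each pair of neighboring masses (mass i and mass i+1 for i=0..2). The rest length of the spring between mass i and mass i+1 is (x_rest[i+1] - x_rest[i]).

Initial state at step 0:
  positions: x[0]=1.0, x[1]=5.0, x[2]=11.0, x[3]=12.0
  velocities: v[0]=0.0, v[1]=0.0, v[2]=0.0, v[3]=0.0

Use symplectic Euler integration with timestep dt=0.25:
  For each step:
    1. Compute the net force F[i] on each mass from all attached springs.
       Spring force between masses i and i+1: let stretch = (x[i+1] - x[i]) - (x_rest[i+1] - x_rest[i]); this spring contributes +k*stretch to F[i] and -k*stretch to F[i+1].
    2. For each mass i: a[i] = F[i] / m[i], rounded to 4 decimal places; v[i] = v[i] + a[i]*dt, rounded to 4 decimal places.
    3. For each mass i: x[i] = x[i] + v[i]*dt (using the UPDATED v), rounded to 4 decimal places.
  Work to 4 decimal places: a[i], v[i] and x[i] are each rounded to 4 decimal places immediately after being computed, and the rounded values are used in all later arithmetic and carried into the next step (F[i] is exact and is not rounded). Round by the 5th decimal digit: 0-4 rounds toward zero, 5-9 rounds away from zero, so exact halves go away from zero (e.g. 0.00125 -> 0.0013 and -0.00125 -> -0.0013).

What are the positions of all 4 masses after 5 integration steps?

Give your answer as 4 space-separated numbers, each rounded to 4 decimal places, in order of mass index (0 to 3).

Answer: 4.2559 4.9512 8.4707 11.3223

Derivation:
Step 0: x=[1.0000 5.0000 11.0000 12.0000] v=[0.0000 0.0000 0.0000 0.0000]
Step 1: x=[1.2500 5.5000 9.7500 12.5000] v=[1.0000 2.0000 -5.0000 2.0000]
Step 2: x=[1.8125 6.0000 8.1250 13.0625] v=[2.2500 2.0000 -6.5000 2.2500]
Step 3: x=[2.6719 5.9844 7.2031 13.1406] v=[3.4375 -0.0625 -3.6875 0.3125]
Step 4: x=[3.6094 5.4453 7.4609 12.4844] v=[3.7500 -2.1563 1.0313 -2.6250]
Step 5: x=[4.2559 4.9512 8.4707 11.3223] v=[2.5859 -1.9766 4.0392 -4.6485]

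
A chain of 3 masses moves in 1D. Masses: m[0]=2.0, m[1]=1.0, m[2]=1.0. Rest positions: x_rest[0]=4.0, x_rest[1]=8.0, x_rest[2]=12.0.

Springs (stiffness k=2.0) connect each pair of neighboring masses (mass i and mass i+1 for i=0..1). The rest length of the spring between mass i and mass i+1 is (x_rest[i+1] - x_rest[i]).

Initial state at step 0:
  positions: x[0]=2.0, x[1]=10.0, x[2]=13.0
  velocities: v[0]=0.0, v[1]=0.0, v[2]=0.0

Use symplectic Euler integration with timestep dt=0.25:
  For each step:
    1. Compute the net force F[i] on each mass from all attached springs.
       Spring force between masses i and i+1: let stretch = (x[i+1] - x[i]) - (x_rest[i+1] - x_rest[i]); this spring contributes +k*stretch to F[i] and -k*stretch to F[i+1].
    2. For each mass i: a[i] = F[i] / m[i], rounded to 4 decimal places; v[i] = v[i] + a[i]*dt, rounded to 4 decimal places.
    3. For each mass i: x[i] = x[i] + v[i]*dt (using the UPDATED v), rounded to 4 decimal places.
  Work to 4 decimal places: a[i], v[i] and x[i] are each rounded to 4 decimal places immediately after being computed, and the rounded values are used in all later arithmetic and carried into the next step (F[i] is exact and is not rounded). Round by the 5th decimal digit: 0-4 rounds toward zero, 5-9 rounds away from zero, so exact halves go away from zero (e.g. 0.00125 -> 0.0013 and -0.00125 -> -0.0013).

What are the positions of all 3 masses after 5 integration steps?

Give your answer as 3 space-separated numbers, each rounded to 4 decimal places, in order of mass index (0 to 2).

Answer: 4.2410 6.0005 12.5177

Derivation:
Step 0: x=[2.0000 10.0000 13.0000] v=[0.0000 0.0000 0.0000]
Step 1: x=[2.2500 9.3750 13.1250] v=[1.0000 -2.5000 0.5000]
Step 2: x=[2.6953 8.3281 13.2813] v=[1.7813 -4.1875 0.6250]
Step 3: x=[3.2427 7.1963 13.3184] v=[2.1895 -4.5273 0.1484]
Step 4: x=[3.7872 6.3355 13.0902] v=[2.1779 -3.4431 -0.9127]
Step 5: x=[4.2410 6.0005 12.5177] v=[1.8150 -1.3399 -2.2901]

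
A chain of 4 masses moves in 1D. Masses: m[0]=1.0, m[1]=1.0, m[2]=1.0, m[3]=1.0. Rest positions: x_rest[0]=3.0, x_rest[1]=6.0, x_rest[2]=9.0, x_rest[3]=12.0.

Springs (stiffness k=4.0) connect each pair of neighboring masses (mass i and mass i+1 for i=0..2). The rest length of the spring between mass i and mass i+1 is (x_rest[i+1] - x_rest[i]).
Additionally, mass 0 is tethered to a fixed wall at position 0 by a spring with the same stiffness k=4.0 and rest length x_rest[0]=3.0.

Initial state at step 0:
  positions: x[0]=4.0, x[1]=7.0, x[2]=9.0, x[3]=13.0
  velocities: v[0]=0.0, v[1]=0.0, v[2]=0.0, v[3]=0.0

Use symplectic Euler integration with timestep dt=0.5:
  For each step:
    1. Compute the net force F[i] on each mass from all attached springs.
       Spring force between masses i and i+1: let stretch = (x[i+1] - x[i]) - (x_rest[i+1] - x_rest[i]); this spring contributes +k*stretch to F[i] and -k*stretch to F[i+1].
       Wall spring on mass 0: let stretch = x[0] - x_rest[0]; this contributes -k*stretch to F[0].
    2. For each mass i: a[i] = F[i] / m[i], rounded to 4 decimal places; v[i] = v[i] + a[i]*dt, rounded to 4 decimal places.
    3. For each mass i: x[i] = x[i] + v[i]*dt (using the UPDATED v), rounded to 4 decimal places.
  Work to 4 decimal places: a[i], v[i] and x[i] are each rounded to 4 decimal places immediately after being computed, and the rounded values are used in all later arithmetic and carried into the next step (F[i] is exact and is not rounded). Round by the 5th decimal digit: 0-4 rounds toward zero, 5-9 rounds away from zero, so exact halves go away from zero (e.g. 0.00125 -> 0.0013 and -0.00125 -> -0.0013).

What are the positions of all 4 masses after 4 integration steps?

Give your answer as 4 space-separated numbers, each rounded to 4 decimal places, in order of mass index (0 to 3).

Step 0: x=[4.0000 7.0000 9.0000 13.0000] v=[0.0000 0.0000 0.0000 0.0000]
Step 1: x=[3.0000 6.0000 11.0000 12.0000] v=[-2.0000 -2.0000 4.0000 -2.0000]
Step 2: x=[2.0000 7.0000 9.0000 13.0000] v=[-2.0000 2.0000 -4.0000 2.0000]
Step 3: x=[4.0000 5.0000 9.0000 13.0000] v=[4.0000 -4.0000 0.0000 0.0000]
Step 4: x=[3.0000 6.0000 9.0000 12.0000] v=[-2.0000 2.0000 0.0000 -2.0000]

Answer: 3.0000 6.0000 9.0000 12.0000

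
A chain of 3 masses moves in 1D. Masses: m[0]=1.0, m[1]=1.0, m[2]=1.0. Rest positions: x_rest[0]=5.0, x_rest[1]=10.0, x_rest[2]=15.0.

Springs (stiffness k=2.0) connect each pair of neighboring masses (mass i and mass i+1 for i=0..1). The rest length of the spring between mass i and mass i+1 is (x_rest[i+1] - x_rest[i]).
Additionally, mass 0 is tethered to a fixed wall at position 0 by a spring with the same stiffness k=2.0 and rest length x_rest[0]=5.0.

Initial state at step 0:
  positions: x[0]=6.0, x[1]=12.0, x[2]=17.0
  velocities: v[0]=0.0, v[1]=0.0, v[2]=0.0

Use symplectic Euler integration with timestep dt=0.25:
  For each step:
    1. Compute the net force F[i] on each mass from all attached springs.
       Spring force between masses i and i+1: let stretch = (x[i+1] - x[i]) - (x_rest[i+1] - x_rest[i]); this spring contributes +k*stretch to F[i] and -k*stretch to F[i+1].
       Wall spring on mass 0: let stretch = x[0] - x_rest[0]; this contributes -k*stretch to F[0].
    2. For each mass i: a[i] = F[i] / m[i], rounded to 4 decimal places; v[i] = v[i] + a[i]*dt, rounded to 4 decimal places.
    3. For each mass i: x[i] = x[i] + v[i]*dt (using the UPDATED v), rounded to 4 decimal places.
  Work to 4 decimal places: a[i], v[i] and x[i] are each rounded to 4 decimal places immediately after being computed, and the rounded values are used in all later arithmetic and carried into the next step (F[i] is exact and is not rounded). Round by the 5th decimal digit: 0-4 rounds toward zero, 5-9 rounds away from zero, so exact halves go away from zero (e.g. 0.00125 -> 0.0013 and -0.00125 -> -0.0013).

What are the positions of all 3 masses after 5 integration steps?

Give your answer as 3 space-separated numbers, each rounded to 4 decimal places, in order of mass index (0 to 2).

Step 0: x=[6.0000 12.0000 17.0000] v=[0.0000 0.0000 0.0000]
Step 1: x=[6.0000 11.8750 17.0000] v=[0.0000 -0.5000 0.0000]
Step 2: x=[5.9844 11.6563 16.9844] v=[-0.0625 -0.8750 -0.0625]
Step 3: x=[5.9297 11.3946 16.9278] v=[-0.2188 -1.0469 -0.2266]
Step 4: x=[5.8169 11.1414 16.8045] v=[-0.4512 -1.0128 -0.4932]
Step 5: x=[5.6426 10.9305 16.5983] v=[-0.6974 -0.8435 -0.8248]

Answer: 5.6426 10.9305 16.5983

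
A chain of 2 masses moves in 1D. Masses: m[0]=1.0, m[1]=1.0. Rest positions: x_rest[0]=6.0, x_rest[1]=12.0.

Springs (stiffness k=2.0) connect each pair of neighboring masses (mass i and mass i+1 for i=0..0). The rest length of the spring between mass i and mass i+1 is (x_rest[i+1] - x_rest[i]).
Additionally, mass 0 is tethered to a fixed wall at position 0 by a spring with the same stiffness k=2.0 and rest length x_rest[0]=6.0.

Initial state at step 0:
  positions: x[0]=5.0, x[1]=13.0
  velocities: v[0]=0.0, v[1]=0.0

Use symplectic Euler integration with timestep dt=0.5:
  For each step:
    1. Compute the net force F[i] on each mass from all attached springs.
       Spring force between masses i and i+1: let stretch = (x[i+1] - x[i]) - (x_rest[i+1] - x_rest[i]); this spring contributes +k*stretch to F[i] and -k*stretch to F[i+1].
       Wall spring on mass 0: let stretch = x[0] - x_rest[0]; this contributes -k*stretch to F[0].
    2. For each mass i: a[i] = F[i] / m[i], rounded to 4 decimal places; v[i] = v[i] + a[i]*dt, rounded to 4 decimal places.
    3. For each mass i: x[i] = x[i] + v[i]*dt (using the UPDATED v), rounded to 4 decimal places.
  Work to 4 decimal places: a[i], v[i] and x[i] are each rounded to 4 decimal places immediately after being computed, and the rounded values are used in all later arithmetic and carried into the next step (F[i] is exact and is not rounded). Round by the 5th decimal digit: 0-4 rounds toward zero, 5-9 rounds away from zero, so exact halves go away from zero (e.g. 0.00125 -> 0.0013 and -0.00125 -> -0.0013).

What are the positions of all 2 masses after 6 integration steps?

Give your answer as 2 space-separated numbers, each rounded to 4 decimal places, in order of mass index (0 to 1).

Step 0: x=[5.0000 13.0000] v=[0.0000 0.0000]
Step 1: x=[6.5000 12.0000] v=[3.0000 -2.0000]
Step 2: x=[7.5000 11.2500] v=[2.0000 -1.5000]
Step 3: x=[6.6250 11.6250] v=[-1.7500 0.7500]
Step 4: x=[4.9375 12.5000] v=[-3.3750 1.7500]
Step 5: x=[4.5625 12.5938] v=[-0.7500 0.1875]
Step 6: x=[5.9219 11.6719] v=[2.7188 -1.8438]

Answer: 5.9219 11.6719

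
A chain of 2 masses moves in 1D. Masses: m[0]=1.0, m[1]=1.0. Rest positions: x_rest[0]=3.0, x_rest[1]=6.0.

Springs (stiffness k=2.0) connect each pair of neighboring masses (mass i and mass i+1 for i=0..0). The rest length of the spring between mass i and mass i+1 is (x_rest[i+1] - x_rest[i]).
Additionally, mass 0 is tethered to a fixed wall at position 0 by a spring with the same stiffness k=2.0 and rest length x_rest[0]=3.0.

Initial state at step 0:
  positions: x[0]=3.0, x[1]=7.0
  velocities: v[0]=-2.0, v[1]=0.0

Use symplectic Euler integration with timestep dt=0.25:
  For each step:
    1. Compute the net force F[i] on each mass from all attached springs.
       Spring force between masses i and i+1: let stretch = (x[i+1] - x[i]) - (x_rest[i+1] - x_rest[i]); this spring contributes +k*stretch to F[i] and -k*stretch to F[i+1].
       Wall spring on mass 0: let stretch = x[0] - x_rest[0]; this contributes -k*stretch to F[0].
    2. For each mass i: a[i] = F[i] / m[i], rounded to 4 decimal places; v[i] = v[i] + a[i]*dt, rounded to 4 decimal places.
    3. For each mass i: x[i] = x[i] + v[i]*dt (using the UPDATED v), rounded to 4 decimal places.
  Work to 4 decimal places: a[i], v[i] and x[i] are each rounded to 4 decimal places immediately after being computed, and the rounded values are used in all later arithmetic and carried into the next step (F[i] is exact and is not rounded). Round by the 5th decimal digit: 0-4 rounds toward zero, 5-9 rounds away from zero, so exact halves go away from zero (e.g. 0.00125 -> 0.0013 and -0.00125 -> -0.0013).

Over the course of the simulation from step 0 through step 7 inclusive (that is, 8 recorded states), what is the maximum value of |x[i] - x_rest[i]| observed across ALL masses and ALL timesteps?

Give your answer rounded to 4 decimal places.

Answer: 1.5070

Derivation:
Step 0: x=[3.0000 7.0000] v=[-2.0000 0.0000]
Step 1: x=[2.6250 6.8750] v=[-1.5000 -0.5000]
Step 2: x=[2.4531 6.5938] v=[-0.6875 -1.1250]
Step 3: x=[2.4922 6.1700] v=[0.1563 -1.6954]
Step 4: x=[2.6795 5.6614] v=[0.7491 -2.0343]
Step 5: x=[2.9046 5.1551] v=[0.9003 -2.0253]
Step 6: x=[3.0479 4.7425] v=[0.5733 -1.6506]
Step 7: x=[3.0221 4.4930] v=[-0.1034 -0.9979]
Max displacement = 1.5070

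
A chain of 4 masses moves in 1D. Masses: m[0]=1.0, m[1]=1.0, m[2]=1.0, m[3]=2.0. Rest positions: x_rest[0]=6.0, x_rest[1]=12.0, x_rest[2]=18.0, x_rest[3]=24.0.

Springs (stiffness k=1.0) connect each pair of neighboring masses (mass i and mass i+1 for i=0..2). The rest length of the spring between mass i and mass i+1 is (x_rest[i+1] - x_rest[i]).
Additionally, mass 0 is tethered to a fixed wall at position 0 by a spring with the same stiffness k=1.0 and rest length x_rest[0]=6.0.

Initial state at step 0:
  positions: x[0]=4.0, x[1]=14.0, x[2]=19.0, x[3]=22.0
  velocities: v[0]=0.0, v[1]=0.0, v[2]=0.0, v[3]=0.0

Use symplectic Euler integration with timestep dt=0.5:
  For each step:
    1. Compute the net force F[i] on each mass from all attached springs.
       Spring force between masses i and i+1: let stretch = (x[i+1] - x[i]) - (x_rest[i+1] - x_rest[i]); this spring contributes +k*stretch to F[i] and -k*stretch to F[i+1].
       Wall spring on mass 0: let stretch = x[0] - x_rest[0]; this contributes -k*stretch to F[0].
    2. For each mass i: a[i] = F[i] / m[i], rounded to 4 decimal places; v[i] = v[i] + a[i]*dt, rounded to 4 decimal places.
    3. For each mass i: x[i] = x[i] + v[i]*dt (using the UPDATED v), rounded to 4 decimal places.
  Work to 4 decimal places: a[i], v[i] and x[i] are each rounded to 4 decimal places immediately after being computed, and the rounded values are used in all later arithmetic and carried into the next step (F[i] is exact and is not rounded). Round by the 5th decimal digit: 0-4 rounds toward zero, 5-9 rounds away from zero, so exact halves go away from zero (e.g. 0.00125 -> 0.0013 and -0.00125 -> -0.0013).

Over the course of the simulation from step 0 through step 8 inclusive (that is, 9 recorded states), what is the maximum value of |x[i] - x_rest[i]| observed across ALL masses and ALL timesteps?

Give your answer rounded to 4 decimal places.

Step 0: x=[4.0000 14.0000 19.0000 22.0000] v=[0.0000 0.0000 0.0000 0.0000]
Step 1: x=[5.5000 12.7500 18.5000 22.3750] v=[3.0000 -2.5000 -1.0000 0.7500]
Step 2: x=[7.4375 11.1250 17.5313 23.0157] v=[3.8750 -3.2500 -1.9375 1.2813]
Step 3: x=[8.4375 10.1797 16.3321 23.7208] v=[2.0000 -1.8906 -2.3985 1.4102]
Step 4: x=[7.7637 10.3370 15.4419 24.2523] v=[-1.3477 0.3145 -1.7804 1.0630]
Step 5: x=[5.7923 11.1272 15.4781 24.4325] v=[-3.9429 1.5803 0.0724 0.3604]
Step 6: x=[3.7065 11.6714 16.6652 24.2434] v=[-4.1716 1.0883 2.3742 -0.3782]
Step 7: x=[2.6853 11.4728 18.4984 23.8570] v=[-2.0424 -0.3973 3.6664 -0.7728]
Step 8: x=[3.1897 10.8337 19.9149 23.5508] v=[1.0087 -1.2783 2.8329 -0.6125]
Max displacement = 3.3147

Answer: 3.3147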